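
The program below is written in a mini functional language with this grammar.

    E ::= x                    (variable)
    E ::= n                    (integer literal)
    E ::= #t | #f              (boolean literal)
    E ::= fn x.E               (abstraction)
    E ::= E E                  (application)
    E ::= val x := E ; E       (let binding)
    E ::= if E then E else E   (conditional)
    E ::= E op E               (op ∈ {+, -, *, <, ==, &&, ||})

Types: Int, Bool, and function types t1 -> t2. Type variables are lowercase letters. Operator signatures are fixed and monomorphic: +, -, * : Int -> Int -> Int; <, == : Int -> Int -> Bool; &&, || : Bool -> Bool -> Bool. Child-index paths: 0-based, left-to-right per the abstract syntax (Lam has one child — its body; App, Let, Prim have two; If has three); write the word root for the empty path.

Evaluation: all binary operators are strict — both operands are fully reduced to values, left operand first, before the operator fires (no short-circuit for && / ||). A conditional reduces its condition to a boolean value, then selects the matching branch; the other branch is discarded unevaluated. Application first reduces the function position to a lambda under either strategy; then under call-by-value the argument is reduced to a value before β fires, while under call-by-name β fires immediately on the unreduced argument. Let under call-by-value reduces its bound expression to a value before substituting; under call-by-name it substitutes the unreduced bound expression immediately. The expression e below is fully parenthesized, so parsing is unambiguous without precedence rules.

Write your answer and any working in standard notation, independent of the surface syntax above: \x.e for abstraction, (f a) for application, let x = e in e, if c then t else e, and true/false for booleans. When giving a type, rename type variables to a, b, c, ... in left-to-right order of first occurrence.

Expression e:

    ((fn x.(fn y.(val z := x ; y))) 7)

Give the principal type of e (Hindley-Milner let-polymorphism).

Answer: a -> a

Trace:
x : a
let z : a
y : b
\y._ : b -> b
\x._ : a -> b -> b
  unify a -> b -> b ~ Int -> c
  unify a ~ Int
  unify b -> b ~ c
_ _ : b -> b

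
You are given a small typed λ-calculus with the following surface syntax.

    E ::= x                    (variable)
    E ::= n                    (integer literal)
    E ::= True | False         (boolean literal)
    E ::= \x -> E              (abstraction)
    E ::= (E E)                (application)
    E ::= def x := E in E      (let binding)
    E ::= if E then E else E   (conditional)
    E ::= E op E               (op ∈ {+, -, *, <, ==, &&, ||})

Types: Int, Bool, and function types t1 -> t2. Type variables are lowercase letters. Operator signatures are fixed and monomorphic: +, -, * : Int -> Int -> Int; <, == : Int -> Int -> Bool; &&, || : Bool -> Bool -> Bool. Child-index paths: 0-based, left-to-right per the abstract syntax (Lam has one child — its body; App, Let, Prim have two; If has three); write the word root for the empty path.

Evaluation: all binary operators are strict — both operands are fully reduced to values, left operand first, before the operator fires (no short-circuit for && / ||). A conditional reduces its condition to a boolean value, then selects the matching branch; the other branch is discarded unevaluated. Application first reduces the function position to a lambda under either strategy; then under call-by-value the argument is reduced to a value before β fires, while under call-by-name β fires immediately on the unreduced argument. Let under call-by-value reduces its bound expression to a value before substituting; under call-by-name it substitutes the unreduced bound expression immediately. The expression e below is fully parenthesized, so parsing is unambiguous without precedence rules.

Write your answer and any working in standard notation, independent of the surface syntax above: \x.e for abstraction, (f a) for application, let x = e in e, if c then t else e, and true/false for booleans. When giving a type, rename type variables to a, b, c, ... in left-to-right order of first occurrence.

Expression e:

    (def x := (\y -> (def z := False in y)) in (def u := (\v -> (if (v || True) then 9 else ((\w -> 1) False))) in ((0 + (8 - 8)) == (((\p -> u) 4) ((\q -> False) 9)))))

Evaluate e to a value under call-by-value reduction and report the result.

Answer: false

Derivation:
step 0: (let x = (\y.(let z = false in y)) in (let u = (\v.(if (v || true) then 9 else ((\w.1) false))) in ((0 + (8 - 8)) == (((\p.u) 4) ((\q.false) 9)))))
step 1: [let@root] (let u = (\v.(if (v || true) then 9 else ((\w.1) false))) in ((0 + (8 - 8)) == (((\p.u) 4) ((\q.false) 9))))
step 2: [let@root] ((0 + (8 - 8)) == (((\p.(\v.(if (v || true) then 9 else ((\w.1) false)))) 4) ((\q.false) 9)))
step 3: [delta@0.1] ((0 + 0) == (((\p.(\v.(if (v || true) then 9 else ((\w.1) false)))) 4) ((\q.false) 9)))
step 4: [delta@0] (0 == (((\p.(\v.(if (v || true) then 9 else ((\w.1) false)))) 4) ((\q.false) 9)))
step 5: [beta@1.0] (0 == ((\v.(if (v || true) then 9 else ((\w.1) false))) ((\q.false) 9)))
step 6: [beta@1.1] (0 == ((\v.(if (v || true) then 9 else ((\w.1) false))) false))
step 7: [beta@1] (0 == (if (false || true) then 9 else ((\w.1) false)))
step 8: [delta@1.0] (0 == (if true then 9 else ((\w.1) false)))
step 9: [if@1] (0 == 9)
step 10: [delta@root] false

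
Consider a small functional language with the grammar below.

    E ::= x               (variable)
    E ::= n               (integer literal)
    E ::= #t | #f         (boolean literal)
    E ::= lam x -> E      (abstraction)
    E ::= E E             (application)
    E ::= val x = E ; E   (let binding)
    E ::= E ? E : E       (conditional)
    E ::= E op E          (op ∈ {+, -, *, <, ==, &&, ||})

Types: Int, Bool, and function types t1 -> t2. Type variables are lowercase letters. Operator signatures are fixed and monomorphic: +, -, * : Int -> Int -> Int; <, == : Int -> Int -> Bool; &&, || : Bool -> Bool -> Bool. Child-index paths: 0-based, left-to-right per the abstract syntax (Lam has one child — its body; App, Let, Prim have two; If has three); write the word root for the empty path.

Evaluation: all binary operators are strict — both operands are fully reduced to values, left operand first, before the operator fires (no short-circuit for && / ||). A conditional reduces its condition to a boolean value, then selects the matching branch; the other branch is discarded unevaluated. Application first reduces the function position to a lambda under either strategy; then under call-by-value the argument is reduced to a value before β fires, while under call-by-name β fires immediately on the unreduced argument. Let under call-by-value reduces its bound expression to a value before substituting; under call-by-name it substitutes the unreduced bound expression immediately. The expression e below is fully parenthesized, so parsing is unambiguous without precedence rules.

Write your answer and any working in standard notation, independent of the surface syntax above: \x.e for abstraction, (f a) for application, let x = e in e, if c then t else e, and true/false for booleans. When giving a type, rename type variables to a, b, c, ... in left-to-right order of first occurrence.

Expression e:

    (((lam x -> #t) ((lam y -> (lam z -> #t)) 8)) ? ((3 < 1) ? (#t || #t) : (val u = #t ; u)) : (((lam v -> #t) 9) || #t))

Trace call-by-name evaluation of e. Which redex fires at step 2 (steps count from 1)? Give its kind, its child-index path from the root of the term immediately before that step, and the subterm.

Answer: if at root : (if true then (if (3 < 1) then (true || true) else (let u = true in u)) else (((\v.true) 9) || true))

Derivation:
step 0: (if ((\x.true) ((\y.(\z.true)) 8)) then (if (3 < 1) then (true || true) else (let u = true in u)) else (((\v.true) 9) || true))
step 1: [beta@0] (if true then (if (3 < 1) then (true || true) else (let u = true in u)) else (((\v.true) 9) || true))
step 2: [if@root] (if (3 < 1) then (true || true) else (let u = true in u))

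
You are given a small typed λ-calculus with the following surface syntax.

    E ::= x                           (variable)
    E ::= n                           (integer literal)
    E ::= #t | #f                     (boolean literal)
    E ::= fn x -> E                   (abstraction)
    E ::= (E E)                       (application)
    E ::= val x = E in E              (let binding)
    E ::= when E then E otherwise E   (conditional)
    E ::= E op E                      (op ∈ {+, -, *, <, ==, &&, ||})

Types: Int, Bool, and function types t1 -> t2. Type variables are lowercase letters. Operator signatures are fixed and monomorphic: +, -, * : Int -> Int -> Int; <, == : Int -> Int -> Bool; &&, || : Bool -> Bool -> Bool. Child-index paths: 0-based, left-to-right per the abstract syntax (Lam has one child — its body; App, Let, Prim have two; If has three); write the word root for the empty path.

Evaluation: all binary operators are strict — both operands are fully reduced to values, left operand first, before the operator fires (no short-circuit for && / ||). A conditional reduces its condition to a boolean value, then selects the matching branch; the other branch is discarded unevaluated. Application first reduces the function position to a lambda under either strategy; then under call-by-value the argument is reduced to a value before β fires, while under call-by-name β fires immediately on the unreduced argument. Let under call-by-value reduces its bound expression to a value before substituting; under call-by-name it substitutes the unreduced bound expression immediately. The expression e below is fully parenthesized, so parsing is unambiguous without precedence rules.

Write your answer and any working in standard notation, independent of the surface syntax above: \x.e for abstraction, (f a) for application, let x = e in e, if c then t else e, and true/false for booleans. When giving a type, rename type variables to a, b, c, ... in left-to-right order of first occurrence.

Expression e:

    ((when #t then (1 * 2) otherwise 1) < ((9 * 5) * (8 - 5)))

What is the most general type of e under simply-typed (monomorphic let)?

Answer: Bool

Derivation:
  unify Bool ~ Bool
  unify Int ~ Int
  unify Int ~ Int
  unify Int ~ Int
  unify Int ~ Int
  unify Int ~ Int
  unify Int ~ Int
  unify Int ~ Int
  unify Int ~ Int
  unify Int ~ Int
  unify Int ~ Int
  unify Int ~ Int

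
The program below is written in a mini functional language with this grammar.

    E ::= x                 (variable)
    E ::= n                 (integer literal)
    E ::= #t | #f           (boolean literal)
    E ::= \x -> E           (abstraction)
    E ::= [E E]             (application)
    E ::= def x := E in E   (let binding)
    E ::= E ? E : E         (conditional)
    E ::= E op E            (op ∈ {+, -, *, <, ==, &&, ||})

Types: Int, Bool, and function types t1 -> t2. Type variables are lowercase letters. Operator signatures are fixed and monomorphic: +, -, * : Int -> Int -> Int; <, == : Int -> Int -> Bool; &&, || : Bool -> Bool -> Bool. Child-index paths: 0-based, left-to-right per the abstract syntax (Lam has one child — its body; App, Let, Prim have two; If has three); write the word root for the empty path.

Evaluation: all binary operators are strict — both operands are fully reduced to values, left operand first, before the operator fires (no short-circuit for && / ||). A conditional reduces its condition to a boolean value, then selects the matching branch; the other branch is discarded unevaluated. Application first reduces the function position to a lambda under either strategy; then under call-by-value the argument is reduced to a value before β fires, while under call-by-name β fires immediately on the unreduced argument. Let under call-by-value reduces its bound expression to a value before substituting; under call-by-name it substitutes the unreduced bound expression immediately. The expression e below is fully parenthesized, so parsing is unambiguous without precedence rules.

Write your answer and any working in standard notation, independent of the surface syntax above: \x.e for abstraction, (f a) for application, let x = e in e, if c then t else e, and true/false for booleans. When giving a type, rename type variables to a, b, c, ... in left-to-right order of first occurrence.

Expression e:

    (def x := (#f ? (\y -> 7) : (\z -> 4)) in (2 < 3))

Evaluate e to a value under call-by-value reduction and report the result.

Answer: true

Derivation:
step 0: (let x = (if false then (\y.7) else (\z.4)) in (2 < 3))
step 1: [if@0] (let x = (\z.4) in (2 < 3))
step 2: [let@root] (2 < 3)
step 3: [delta@root] true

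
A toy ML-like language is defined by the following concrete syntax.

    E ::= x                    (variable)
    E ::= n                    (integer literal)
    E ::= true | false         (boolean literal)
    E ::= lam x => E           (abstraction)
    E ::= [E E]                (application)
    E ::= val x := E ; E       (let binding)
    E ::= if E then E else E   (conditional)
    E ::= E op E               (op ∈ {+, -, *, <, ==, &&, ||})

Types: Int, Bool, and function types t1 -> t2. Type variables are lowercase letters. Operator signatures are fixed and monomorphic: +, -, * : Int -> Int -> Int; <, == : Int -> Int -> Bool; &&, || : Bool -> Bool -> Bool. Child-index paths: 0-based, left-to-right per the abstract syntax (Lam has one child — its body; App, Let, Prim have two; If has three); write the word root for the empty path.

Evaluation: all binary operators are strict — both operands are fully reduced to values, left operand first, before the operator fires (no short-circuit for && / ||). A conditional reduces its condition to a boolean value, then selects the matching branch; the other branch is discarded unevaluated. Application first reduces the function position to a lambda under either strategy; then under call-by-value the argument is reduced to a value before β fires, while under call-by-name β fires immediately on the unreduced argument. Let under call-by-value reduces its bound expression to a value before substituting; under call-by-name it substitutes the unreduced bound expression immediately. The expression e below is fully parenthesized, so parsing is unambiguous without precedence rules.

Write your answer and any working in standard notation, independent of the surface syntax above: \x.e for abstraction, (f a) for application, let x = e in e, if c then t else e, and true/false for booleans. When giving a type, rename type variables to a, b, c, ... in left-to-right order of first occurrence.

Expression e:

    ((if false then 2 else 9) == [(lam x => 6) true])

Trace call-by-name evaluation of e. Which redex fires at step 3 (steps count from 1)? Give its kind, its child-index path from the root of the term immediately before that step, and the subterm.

Derivation:
step 0: ((if false then 2 else 9) == ((\x.6) true))
step 1: [if@0] (9 == ((\x.6) true))
step 2: [beta@1] (9 == 6)
step 3: [delta@root] false

Answer: delta at root : (9 == 6)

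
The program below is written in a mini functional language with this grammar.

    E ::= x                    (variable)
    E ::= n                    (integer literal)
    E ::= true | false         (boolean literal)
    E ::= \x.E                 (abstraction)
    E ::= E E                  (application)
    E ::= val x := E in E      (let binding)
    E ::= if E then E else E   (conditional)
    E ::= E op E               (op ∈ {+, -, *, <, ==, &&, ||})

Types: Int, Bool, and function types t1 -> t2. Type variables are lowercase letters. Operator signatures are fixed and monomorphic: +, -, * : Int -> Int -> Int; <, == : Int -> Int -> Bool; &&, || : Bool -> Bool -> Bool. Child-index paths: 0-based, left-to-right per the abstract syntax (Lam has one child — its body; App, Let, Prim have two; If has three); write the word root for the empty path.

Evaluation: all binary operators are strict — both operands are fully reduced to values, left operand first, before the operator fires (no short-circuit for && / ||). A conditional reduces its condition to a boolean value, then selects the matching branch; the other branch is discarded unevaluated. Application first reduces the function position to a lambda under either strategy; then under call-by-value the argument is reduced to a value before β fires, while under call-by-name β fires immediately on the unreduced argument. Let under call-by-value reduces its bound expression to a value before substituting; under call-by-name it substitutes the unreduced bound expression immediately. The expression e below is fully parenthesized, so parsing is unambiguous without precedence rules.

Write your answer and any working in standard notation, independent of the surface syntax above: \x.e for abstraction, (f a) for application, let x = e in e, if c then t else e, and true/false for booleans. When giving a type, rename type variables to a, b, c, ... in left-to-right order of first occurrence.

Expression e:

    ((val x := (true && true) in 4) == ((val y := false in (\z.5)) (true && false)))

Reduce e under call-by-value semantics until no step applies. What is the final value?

Answer: false

Working:
step 0: ((let x = (true && true) in 4) == ((let y = false in (\z.5)) (true && false)))
step 1: [delta@0.0] ((let x = true in 4) == ((let y = false in (\z.5)) (true && false)))
step 2: [let@0] (4 == ((let y = false in (\z.5)) (true && false)))
step 3: [let@1.0] (4 == ((\z.5) (true && false)))
step 4: [delta@1.1] (4 == ((\z.5) false))
step 5: [beta@1] (4 == 5)
step 6: [delta@root] false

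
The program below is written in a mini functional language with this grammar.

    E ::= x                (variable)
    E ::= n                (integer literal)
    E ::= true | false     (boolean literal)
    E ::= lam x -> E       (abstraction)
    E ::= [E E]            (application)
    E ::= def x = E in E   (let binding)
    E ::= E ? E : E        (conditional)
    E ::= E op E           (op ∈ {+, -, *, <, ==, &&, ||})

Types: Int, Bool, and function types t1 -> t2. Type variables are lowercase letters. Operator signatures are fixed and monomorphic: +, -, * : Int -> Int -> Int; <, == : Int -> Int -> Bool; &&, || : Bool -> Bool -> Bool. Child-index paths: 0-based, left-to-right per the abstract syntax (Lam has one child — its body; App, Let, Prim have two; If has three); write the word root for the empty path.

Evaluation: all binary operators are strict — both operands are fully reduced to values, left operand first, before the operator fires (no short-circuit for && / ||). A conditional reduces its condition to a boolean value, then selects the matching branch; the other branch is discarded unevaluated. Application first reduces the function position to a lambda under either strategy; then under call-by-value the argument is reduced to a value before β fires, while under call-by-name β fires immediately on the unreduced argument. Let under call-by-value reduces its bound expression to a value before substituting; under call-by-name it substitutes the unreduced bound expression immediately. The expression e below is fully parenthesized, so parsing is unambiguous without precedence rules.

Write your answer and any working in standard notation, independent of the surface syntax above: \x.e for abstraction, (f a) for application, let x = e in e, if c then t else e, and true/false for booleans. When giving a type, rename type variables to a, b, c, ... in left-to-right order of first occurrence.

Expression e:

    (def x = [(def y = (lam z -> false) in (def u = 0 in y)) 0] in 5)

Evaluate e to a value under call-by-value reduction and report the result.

Answer: 5

Working:
step 0: (let x = ((let y = (\z.false) in (let u = 0 in y)) 0) in 5)
step 1: [let@0.0] (let x = ((let u = 0 in (\z.false)) 0) in 5)
step 2: [let@0.0] (let x = ((\z.false) 0) in 5)
step 3: [beta@0] (let x = false in 5)
step 4: [let@root] 5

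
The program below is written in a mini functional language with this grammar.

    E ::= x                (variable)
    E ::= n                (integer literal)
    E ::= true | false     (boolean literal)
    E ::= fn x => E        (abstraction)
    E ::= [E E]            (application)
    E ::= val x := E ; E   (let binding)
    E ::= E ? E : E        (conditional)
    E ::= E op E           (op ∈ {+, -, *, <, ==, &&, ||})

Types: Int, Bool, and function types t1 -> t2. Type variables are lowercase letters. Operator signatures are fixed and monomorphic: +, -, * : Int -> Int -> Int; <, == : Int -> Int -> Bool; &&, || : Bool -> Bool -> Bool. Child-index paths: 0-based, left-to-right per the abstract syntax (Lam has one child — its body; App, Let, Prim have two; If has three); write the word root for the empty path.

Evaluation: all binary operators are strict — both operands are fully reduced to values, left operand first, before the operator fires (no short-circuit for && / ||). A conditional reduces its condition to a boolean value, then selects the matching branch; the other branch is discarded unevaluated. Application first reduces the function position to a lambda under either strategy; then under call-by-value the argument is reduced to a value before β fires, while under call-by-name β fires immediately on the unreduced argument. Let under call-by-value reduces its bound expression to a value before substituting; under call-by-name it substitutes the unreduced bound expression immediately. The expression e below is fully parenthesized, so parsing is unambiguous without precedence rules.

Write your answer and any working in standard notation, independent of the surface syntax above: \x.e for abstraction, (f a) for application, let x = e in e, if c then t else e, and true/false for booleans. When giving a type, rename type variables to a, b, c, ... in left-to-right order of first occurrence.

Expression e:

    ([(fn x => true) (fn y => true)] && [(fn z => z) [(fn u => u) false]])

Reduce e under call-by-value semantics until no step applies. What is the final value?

Derivation:
step 0: (((\x.true) (\y.true)) && ((\z.z) ((\u.u) false)))
step 1: [beta@0] (true && ((\z.z) ((\u.u) false)))
step 2: [beta@1.1] (true && ((\z.z) false))
step 3: [beta@1] (true && false)
step 4: [delta@root] false

Answer: false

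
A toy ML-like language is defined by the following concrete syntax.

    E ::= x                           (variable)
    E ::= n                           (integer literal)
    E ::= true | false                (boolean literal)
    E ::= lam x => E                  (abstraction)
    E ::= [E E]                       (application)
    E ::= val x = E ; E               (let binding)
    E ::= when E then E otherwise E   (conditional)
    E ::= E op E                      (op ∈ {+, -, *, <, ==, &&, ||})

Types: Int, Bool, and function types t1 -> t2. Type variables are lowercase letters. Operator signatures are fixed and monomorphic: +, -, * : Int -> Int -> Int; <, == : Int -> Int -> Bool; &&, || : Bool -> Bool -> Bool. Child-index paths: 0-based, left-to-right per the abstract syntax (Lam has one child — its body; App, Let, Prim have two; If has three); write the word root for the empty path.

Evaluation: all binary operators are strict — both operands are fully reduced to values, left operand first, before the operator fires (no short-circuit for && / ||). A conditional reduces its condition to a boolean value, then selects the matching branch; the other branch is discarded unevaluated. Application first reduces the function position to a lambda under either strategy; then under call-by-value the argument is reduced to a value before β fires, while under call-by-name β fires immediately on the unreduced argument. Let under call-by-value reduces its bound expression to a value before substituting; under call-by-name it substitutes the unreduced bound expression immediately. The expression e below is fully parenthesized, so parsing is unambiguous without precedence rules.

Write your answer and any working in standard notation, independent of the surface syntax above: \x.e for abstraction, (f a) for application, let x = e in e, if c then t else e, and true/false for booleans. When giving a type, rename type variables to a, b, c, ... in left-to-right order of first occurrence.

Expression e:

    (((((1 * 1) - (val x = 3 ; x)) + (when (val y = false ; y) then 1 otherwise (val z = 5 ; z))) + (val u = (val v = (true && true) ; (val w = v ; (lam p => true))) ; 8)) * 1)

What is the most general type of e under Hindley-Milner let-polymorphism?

Answer: Int

Working:
  unify Int ~ Int
  unify Int ~ Int
  unify Int ~ Int
let x : Int
x : Int
  unify Int ~ Int
  unify Int ~ Int
let y : Bool
y : Bool
  unify Bool ~ Bool
let z : Int
z : Int
  unify Int ~ Int
  unify Int ~ Int
  unify Int ~ Int
  unify Bool ~ Bool
  unify Bool ~ Bool
let v : Bool
v : Bool
let w : Bool
\p._ : a -> Bool
let u : forall. a -> Bool
  unify Int ~ Int
  unify Int ~ Int
  unify Int ~ Int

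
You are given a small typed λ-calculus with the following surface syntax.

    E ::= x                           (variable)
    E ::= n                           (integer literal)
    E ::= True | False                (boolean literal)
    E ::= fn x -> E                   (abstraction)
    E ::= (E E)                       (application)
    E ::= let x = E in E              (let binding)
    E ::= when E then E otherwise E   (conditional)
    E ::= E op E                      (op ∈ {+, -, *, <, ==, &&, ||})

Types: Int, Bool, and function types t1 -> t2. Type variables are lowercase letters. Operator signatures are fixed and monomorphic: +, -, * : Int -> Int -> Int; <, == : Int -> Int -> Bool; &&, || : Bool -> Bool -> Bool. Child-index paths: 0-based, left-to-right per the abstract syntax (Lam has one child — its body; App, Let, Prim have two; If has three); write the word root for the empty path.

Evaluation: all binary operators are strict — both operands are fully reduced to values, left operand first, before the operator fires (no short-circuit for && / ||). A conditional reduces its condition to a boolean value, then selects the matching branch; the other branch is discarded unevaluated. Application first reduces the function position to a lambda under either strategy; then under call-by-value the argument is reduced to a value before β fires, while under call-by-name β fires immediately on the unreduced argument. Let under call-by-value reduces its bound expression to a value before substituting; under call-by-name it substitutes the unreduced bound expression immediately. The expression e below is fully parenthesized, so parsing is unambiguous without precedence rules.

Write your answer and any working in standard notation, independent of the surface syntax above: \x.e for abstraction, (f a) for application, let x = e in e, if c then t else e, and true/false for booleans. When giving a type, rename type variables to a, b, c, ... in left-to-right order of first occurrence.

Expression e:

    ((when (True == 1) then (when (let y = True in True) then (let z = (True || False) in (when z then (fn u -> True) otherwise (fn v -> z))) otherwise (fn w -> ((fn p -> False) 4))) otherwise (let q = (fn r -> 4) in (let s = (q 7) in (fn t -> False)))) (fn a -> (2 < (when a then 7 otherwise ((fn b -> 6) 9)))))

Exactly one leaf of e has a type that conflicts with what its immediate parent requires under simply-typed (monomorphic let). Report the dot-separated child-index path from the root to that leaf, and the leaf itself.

Trace:
  unify Bool ~ Int
  FAIL: mismatch Bool ~ Int

Answer: 0.0.0 : true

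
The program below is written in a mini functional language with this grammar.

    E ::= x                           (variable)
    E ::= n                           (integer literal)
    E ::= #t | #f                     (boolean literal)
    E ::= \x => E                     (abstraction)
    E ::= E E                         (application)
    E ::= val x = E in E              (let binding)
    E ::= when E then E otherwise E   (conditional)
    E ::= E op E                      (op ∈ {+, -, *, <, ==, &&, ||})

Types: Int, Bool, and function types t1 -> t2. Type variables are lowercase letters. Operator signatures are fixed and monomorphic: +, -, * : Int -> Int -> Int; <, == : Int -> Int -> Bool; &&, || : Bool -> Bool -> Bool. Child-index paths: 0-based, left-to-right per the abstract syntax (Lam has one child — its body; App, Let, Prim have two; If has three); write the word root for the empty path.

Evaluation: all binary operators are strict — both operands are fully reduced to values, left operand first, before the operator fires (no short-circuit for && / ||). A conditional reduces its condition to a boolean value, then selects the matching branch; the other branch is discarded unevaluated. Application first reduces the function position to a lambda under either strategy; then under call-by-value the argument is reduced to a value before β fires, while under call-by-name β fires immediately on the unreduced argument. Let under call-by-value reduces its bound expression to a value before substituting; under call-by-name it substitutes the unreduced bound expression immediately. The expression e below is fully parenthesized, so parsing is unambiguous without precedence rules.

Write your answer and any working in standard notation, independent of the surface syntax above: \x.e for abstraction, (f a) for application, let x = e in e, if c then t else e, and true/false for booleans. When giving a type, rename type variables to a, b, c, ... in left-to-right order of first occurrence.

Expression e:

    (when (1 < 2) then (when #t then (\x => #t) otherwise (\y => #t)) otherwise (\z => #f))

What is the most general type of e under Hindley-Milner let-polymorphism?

Trace:
  unify Int ~ Int
  unify Int ~ Int
  unify Bool ~ Bool
  unify Bool ~ Bool
\x._ : a -> Bool
\y._ : b -> Bool
  unify a -> Bool ~ b -> Bool
  unify a ~ b
  unify Bool ~ Bool
\z._ : c -> Bool
  unify b -> Bool ~ c -> Bool
  unify b ~ c
  unify Bool ~ Bool

Answer: a -> Bool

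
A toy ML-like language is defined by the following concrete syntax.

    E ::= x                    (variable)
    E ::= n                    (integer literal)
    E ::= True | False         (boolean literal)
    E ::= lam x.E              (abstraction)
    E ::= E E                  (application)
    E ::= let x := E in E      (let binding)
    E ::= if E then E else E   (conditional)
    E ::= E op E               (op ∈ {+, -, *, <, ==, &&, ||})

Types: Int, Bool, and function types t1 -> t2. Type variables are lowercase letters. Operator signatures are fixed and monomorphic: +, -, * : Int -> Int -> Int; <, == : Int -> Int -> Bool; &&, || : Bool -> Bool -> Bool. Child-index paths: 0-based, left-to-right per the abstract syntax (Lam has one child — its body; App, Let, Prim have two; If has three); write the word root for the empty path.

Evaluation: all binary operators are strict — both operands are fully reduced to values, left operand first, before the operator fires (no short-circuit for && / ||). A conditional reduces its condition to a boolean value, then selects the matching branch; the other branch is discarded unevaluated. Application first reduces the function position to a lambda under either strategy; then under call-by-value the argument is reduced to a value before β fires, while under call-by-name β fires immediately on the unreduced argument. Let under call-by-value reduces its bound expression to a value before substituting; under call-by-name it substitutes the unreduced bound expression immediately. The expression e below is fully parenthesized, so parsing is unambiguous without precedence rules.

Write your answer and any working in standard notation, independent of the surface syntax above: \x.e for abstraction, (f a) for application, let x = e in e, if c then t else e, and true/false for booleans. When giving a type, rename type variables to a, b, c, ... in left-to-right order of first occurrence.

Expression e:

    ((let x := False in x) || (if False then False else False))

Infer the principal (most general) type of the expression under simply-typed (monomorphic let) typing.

Answer: Bool

Working:
let x : Bool
x : Bool
  unify Bool ~ Bool
  unify Bool ~ Bool
  unify Bool ~ Bool
  unify Bool ~ Bool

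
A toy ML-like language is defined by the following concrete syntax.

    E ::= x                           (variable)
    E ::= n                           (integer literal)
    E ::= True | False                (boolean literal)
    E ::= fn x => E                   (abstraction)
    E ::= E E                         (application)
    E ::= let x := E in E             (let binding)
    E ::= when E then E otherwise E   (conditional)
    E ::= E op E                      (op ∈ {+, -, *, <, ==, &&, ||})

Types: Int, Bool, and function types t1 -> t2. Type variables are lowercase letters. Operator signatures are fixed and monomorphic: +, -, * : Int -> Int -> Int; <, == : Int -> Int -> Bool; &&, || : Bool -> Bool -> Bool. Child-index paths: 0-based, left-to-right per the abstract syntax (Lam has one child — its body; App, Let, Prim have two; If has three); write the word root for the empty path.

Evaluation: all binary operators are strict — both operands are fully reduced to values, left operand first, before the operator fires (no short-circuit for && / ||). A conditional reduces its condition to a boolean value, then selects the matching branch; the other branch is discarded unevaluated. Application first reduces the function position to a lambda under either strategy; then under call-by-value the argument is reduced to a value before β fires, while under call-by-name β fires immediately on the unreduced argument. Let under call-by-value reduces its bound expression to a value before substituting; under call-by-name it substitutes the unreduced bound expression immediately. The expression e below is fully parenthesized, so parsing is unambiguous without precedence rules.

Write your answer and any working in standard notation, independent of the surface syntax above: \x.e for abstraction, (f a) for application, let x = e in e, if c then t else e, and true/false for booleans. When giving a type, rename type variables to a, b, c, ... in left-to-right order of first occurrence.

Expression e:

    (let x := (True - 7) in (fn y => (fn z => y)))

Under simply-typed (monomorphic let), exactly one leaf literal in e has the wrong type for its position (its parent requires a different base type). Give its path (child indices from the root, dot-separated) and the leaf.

Working:
  unify Bool ~ Int
  FAIL: mismatch Bool ~ Int

Answer: 0.0 : true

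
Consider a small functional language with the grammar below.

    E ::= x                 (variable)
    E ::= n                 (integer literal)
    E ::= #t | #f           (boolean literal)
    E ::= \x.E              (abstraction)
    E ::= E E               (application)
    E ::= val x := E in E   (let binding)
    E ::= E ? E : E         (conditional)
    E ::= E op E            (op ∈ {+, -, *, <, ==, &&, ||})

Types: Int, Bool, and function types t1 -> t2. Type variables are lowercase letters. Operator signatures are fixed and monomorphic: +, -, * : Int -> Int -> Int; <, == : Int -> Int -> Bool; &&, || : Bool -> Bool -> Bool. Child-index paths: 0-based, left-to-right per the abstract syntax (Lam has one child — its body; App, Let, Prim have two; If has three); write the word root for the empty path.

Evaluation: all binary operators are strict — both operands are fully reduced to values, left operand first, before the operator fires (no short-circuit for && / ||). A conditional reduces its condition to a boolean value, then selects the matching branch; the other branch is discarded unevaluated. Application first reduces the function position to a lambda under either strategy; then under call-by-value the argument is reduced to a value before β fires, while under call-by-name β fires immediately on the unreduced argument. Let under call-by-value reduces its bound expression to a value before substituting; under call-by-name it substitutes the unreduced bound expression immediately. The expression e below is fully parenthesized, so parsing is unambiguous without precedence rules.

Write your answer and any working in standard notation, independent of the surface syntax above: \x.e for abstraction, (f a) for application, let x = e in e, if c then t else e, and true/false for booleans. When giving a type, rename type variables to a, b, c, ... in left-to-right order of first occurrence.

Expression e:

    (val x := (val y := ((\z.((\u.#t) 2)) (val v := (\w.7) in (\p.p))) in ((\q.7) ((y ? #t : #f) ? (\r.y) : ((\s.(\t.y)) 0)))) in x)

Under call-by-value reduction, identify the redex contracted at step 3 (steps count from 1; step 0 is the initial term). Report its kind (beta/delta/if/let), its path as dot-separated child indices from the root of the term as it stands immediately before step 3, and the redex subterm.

Derivation:
step 0: (let x = (let y = ((\z.((\u.true) 2)) (let v = (\w.7) in (\p.p))) in ((\q.7) (if (if y then true else false) then (\r.y) else ((\s.(\t.y)) 0)))) in x)
step 1: [let@0.0.1] (let x = (let y = ((\z.((\u.true) 2)) (\p.p)) in ((\q.7) (if (if y then true else false) then (\r.y) else ((\s.(\t.y)) 0)))) in x)
step 2: [beta@0.0] (let x = (let y = ((\u.true) 2) in ((\q.7) (if (if y then true else false) then (\r.y) else ((\s.(\t.y)) 0)))) in x)
step 3: [beta@0.0] (let x = (let y = true in ((\q.7) (if (if y then true else false) then (\r.y) else ((\s.(\t.y)) 0)))) in x)

Answer: beta at 0.0 : ((\u.true) 2)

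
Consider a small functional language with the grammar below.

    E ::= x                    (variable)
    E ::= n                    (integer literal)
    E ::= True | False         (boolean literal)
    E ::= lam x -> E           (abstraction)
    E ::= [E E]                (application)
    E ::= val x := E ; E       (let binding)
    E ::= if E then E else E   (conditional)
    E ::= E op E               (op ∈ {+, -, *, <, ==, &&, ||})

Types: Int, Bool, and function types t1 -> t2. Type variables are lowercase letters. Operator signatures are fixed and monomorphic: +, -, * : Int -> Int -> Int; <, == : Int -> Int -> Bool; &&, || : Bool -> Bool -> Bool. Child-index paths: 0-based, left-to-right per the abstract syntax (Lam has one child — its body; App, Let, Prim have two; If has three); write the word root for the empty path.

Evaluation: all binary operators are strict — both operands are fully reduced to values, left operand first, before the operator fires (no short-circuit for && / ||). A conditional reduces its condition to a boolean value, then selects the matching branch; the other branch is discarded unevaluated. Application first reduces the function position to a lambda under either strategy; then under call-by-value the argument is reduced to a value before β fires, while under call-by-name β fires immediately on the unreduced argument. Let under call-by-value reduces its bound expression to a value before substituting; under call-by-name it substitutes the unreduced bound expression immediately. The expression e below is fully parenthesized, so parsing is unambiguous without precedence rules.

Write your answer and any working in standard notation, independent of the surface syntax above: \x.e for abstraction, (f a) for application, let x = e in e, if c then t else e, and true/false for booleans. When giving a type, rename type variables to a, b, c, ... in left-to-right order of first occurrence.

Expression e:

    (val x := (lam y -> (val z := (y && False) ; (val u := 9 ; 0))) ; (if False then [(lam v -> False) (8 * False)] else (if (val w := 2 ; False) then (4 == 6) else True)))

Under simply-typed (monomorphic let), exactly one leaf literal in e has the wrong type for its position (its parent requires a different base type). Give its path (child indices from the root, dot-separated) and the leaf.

Working:
y : a
  unify a ~ Bool
  unify Bool ~ Bool
let z : Bool
let u : Int
\y._ : Bool -> Int
let x : Bool -> Int
  unify Bool ~ Bool
\v._ : b -> Bool
  unify Int ~ Int
  unify Bool ~ Int
  FAIL: mismatch Bool ~ Int

Answer: 1.1.1.1 : false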